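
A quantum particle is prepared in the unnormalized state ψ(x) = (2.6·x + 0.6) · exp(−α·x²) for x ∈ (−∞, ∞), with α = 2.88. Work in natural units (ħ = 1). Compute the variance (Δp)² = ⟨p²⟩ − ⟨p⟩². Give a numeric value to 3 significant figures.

6.45

Compute ⟨p⟩ and ⟨p²⟩ separately; (Δp)² = ⟨p²⟩ − ⟨p⟩².
Expand each integrand as polynomial × e^(−2αx²) and use ∫x^(2j)·e^(−2αx²) dx = (2j−1)!!/(4α)^j · √(π/(2α)), odd powers → 0; here √(π/(2α)) = 0.73852. Differentiate with the product rule, d/dx e^(−αx²) = −2αx·e^(−αx²).
Normalization: ∫|ψ|² dx = 0.69924.
⟨p⟩ = 0.0000 and ⟨p²⟩ = 6.4499.
(Δp)² = 6.4499 − (0.0000)² = 6.4499.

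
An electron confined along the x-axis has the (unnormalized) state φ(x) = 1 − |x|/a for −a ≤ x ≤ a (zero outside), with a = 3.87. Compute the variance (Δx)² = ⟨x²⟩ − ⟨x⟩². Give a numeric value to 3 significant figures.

Compute ⟨x⟩ and ⟨x²⟩ separately, then (Δx)² = ⟨x²⟩ − ⟨x⟩².
φ is even, so ∫ over [−a, a] = 2∫₀ᵃ with φ = 1 − x/a there: ∫₀ᵃ (1 − x/a)² dx = a/3, ∫₀ᵃ x²(1 − x/a)² dx = a³/30, ∫₀ᵃ x⁴(1 − x/a)² dx = a⁵/105.
Normalization: ∫|φ|² dx = 2.5800.
⟨x⟩ = 0.0000 and ⟨x²⟩ = 1.4977.
(Δx)² = 1.4977 − (0.0000)² = 1.4977.

1.50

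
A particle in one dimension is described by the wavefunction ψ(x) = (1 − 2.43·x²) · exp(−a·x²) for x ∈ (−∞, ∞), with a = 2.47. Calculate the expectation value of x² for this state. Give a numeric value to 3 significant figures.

0.0634

⟨x²⟩ = ∫ x²·|ψ|² dx / ∫|ψ|² dx (integrals over the domain).
Expand each integrand as polynomial × e^(−2ax²) and use ∫x^(2j)·e^(−2ax²) dx = (2j−1)!!/(4a)^j · √(π/(2a)), odd powers → 0; here √(π/(2a)) = 0.79746.
State is unnormalized: ∫|ψ|² dx = 0.54991, and ∫ψ*·x²·ψ dx = 0.034843, so ⟨x²⟩ = 0.034843 / 0.54991.
⟨x²⟩ = 0.063360.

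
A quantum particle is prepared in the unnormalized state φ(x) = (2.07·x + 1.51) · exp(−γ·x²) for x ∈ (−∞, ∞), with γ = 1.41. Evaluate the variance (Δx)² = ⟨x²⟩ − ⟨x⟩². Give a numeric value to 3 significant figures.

Compute ⟨x⟩ and ⟨x²⟩ separately, then (Δx)² = ⟨x²⟩ − ⟨x⟩².
Expand each integrand as polynomial × e^(−2γx²) and use ∫x^(2j)·e^(−2γx²) dx = (2j−1)!!/(4γ)^j · √(π/(2γ)), odd powers → 0; here √(π/(2γ)) = 1.0555.
Normalization: ∫|φ|² dx = 3.2085.
⟨x⟩ = 0.36463 and ⟨x²⟩ = 0.26593.
(Δx)² = 0.26593 − (0.36463)² = 0.13298.

0.133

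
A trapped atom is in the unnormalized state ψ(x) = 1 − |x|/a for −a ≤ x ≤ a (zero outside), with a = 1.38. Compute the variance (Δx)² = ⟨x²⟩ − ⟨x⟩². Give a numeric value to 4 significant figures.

Compute ⟨x⟩ and ⟨x²⟩ separately, then (Δx)² = ⟨x²⟩ − ⟨x⟩².
ψ is even, so ∫ over [−a, a] = 2∫₀ᵃ with ψ = 1 − x/a there: ∫₀ᵃ (1 − x/a)² dx = a/3, ∫₀ᵃ x²(1 − x/a)² dx = a³/30, ∫₀ᵃ x⁴(1 − x/a)² dx = a⁵/105.
Normalization: ∫|ψ|² dx = 0.92000.
⟨x⟩ = 0.0000 and ⟨x²⟩ = 0.19044.
(Δx)² = 0.19044 − (0.0000)² = 0.19044.

0.1904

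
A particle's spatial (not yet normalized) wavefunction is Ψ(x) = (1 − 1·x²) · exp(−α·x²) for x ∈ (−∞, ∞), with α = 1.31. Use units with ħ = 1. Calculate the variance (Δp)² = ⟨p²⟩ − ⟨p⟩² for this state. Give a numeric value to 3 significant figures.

Compute ⟨p⟩ and ⟨p²⟩ separately; (Δp)² = ⟨p²⟩ − ⟨p⟩².
Expand each integrand as polynomial × e^(−2αx²) and use ∫x^(2j)·e^(−2αx²) dx = (2j−1)!!/(4α)^j · √(π/(2α)), odd powers → 0; here √(π/(2α)) = 1.0950. Differentiate with the product rule, d/dx e^(−αx²) = −2αx·e^(−αx²).
Normalization: ∫|Ψ|² dx = 0.79672.
⟨p⟩ = 0.0000 and ⟨p²⟩ = 2.9467.
(Δp)² = 2.9467 − (0.0000)² = 2.9467.

2.95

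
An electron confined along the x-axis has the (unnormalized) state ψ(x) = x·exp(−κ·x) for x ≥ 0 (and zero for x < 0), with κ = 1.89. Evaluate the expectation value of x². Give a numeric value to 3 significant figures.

⟨x²⟩ = ∫ x²·|ψ|² dx / ∫|ψ|² dx (integrals over the domain).
Every integrand reduces to terms xʲ·e^(−2κx) on [0, ∞); use ∫₀^∞ xʲ·e^(−2κx) dx = j!/(2κ)^(j+1).
State is unnormalized: ∫|ψ|² dx = 0.037030, and ∫ψ*·x²·ψ dx = 0.031099, so ⟨x²⟩ = 0.031099 / 0.037030.
⟨x²⟩ = 0.83984.

0.840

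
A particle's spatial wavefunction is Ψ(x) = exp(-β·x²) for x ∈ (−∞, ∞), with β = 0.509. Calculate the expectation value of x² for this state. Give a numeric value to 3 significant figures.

⟨x²⟩ = ∫ x²·|Ψ|² dx / ∫|Ψ|² dx (integrals over the domain).
Gaussian moments: ∫x^(2j)·e^(−2βx²) dx = (2j−1)!!/(4β)^j · √(π/(2β)), odd powers integrate to 0; here √(π/(2β)) = 1.7567.
State is unnormalized: ∫|Ψ|² dx = 1.7567, and ∫Ψ*·x²·Ψ dx = 0.86283, so ⟨x²⟩ = 0.86283 / 1.7567.
⟨x²⟩ = 0.49116.

0.491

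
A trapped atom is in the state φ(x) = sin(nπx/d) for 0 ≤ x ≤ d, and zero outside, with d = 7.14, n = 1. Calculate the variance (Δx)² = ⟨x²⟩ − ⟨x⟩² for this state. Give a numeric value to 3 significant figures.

Compute ⟨x⟩ and ⟨x²⟩ separately, then (Δx)² = ⟨x²⟩ − ⟨x⟩².
With sin²θ = (1 − cos2θ)/2 on 0 ≤ x ≤ d: ∫sin²(nπx/d) dx = d/2, ∫x·sin²(nπx/d) dx = d²/4, ∫x²·sin²(nπx/d) dx = d³·(1/6 − 1/(4n²π²)); higher powers xᵏ the same way, integrating xᵏ·cos(2nπx/d) by parts.
Normalization: ∫|φ|² dx = 3.5700.
⟨x⟩ = 3.5700 and ⟨x²⟩ = 14.411.
(Δx)² = 14.411 − (3.5700)² = 1.6656.

1.67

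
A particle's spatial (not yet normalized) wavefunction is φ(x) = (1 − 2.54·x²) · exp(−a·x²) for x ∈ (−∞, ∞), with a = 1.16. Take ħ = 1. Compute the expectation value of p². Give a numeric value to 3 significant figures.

6.05

p² φ = −ħ² d²φ/dx²; ⟨p²⟩ = −ħ² ∫ φ*·φ'' dx / ∫|φ|² dx.
Expand each integrand as polynomial × e^(−2ax²) and use ∫x^(2j)·e^(−2ax²) dx = (2j−1)!!/(4a)^j · √(π/(2a)), odd powers → 0; here √(π/(2a)) = 1.1637. Differentiate with the product rule, d/dx e^(−ax²) = −2ax·e^(−ax²).
State is unnormalized: ∫|φ|² dx = 0.93578, and ∫φ*·(−ħ² φ'') dx = 5.6592, so ⟨p²⟩ = 5.6592 / 0.93578.
⟨p²⟩ = 6.0476.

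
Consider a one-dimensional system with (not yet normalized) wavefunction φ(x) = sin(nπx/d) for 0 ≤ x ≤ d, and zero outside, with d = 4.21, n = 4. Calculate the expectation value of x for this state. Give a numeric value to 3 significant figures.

2.11

⟨x⟩ = ∫ x·|φ|² dx / ∫|φ|² dx (integrals over the domain).
With sin²θ = (1 − cos2θ)/2 on 0 ≤ x ≤ d: ∫sin²(nπx/d) dx = d/2, ∫x·sin²(nπx/d) dx = d²/4, ∫x²·sin²(nπx/d) dx = d³·(1/6 − 1/(4n²π²)); higher powers xᵏ the same way, integrating xᵏ·cos(2nπx/d) by parts.
State is unnormalized: ∫|φ|² dx = 2.1050, and ∫φ*·x·φ dx = 4.4310, so ⟨x⟩ = 4.4310 / 2.1050.
⟨x⟩ = 2.1050.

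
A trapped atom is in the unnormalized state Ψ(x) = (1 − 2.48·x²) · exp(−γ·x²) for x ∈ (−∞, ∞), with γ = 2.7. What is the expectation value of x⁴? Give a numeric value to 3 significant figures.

⟨x⁴⟩ = ∫ x⁴·|Ψ|² dx / ∫|Ψ|² dx (integrals over the domain).
Expand each integrand as polynomial × e^(−2γx²) and use ∫x^(2j)·e^(−2γx²) dx = (2j−1)!!/(4γ)^j · √(π/(2γ)), odd powers → 0; here √(π/(2γ)) = 0.76274.
State is unnormalized: ∫|Ψ|² dx = 0.53310, and ∫Ψ*·x⁴·Ψ dx = 0.010775, so ⟨x⁴⟩ = 0.010775 / 0.53310.
⟨x⁴⟩ = 0.020212.

0.0202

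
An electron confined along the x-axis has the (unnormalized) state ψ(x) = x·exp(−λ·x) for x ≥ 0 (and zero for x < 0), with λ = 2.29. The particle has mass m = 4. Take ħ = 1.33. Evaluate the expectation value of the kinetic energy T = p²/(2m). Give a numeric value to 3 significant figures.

T = −(ħ²/2m) d²/dx², so ⟨T⟩ = −(ħ²/2m) ∫ ψ*·ψ'' dx / ∫|ψ|² dx; with m = 4.
Differentiate x·exp(−λ·x) with the product rule; every integrand then reduces to terms xʲ·e^(−2λx) on [0, ∞), with ∫₀^∞ xʲ·e^(−2λx) dx = j!/(2λ)^(j+1).
State is unnormalized: ∫|ψ|² dx = 0.020818, and ∫ψ*·(−ħ²/2m · ψ'') dx = 0.024139, so ⟨T⟩ = 0.024139 / 0.020818.
⟨T⟩ = 1.1595.

1.16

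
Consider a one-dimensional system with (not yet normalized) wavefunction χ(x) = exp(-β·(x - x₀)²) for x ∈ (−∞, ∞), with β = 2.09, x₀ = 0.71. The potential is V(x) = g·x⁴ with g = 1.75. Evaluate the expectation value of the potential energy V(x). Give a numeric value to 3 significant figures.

1.15

⟨V⟩ = ∫ V(x)·|χ|² dx / ∫|χ|² dx.
Gaussian moments (u = x − x₀): ∫u^(2j)·e^(−2βu²) du = (2j−1)!!/(4β)^j · √(π/(2β)), odd powers integrate to 0; here √(π/(2β)) = 0.86694.
State is unnormalized: ∫|χ|² dx = 0.86694, and ∫χ*·V(x)·χ dx = 0.99954, so ⟨V⟩ = 0.99954 / 0.86694.
⟨V⟩ = 1.1530.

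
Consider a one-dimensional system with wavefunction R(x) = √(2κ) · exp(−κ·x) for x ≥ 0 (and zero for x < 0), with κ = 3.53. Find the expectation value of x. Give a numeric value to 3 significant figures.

⟨x⟩ = ∫ x·|R|² dx (integrals over the domain).
Every integrand reduces to terms xʲ·e^(−2κx) on [0, ∞); use ∫₀^∞ xʲ·e^(−2κx) dx = j!/(2κ)^(j+1).
⟨x⟩ = 0.14164.

0.142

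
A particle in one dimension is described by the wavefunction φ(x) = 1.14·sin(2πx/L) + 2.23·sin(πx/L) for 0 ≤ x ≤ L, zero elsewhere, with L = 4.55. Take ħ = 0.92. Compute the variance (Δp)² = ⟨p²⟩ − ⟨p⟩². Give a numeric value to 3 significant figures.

Compute ⟨p⟩ and ⟨p²⟩ separately; (Δp)² = ⟨p²⟩ − ⟨p⟩².
d²/dx² sin(jπx/L) = −(jπ/L)²·sin(jπx/L); on 0 ≤ x ≤ L, ∫sin²(jπx/L) dx = L/2 and ∫sin(jπx/L)·sin(lπx/L) dx = 0 for j ≠ l, so only diagonal terms survive in ∫|φ|² and ∫φ·φ″; ∫φ·φ′ dx = [φ²/2] between the walls = 0.
Normalization: ∫|φ|² dx = 14.270.
⟨p⟩ = 0.0000 and ⟨p²⟩ = 0.65432.
(Δp)² = 0.65432 − (0.0000)² = 0.65432.

0.654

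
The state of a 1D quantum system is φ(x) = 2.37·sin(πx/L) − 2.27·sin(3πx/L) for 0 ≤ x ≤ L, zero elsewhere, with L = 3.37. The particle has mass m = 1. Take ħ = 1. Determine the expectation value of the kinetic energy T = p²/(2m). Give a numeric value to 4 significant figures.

T = −(ħ²/2m) d²/dx², so ⟨T⟩ = −(ħ²/2m) ∫ φ*·φ'' dx / ∫|φ|² dx; with m = 1.
d²/dx² sin(jπx/L) = −(jπ/L)²·sin(jπx/L); on 0 ≤ x ≤ L, ∫sin²(jπx/L) dx = L/2 and ∫sin(jπx/L)·sin(lπx/L) dx = 0 for j ≠ l, so only diagonal terms survive in ∫|φ|² and ∫φ·φ″; ∫φ·φ′ dx = [φ²/2] between the walls = 0.
State is unnormalized: ∫|φ|² dx = 18.147, and ∫φ*·(−ħ²/2m · φ'') dx = 38.068, so ⟨T⟩ = 38.068 / 18.147.
⟨T⟩ = 2.0977.

2.098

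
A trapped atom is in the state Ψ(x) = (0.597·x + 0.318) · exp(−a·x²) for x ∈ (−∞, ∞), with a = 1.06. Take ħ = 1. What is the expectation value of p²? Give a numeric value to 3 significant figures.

p² Ψ = −ħ² d²Ψ/dx²; ⟨p²⟩ = −ħ² ∫ Ψ*·Ψ'' dx / ∫|Ψ|² dx.
Expand each integrand as polynomial × e^(−2ax²) and use ∫x^(2j)·e^(−2ax²) dx = (2j−1)!!/(4a)^j · √(π/(2a)), odd powers → 0; here √(π/(2a)) = 1.2173. Differentiate with the product rule, d/dx e^(−ax²) = −2ax·e^(−ax²).
State is unnormalized: ∫|Ψ|² dx = 0.22543, and ∫Ψ*·(−ħ² Ψ'') dx = 0.45589, so ⟨p²⟩ = 0.45589 / 0.22543.
⟨p²⟩ = 2.0223.

2.02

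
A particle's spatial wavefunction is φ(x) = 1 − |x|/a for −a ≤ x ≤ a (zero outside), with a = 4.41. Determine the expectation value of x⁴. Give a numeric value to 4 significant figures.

⟨x⁴⟩ = ∫ x⁴·|φ|² dx / ∫|φ|² dx (integrals over the domain).
φ is even, so ∫ over [−a, a] = 2∫₀ᵃ with φ = 1 − x/a there: ∫₀ᵃ (1 − x/a)² dx = a/3, ∫₀ᵃ x²(1 − x/a)² dx = a³/30, ∫₀ᵃ x⁴(1 − x/a)² dx = a⁵/105.
State is unnormalized: ∫|φ|² dx = 2.9400, and ∫φ*·x⁴·φ dx = 31.771, so ⟨x⁴⟩ = 31.771 / 2.9400.
⟨x⁴⟩ = 10.807.

10.81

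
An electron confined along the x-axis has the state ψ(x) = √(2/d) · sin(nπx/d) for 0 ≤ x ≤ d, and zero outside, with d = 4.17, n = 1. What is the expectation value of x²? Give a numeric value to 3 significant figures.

4.92

⟨x²⟩ = ∫ x²·|ψ|² dx (integrals over the domain).
With sin²θ = (1 − cos2θ)/2 on 0 ≤ x ≤ d: ∫sin²(nπx/d) dx = d/2, ∫x·sin²(nπx/d) dx = d²/4, ∫x²·sin²(nπx/d) dx = d³·(1/6 − 1/(4n²π²)); higher powers xᵏ the same way, integrating xᵏ·cos(2nπx/d) by parts.
⟨x²⟩ = 4.9154.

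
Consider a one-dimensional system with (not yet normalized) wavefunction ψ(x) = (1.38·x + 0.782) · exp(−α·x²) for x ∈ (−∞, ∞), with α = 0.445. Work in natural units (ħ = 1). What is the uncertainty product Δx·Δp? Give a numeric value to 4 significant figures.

Δx = √(⟨x²⟩−⟨x⟩²), Δp = √(⟨p²⟩−⟨p⟩²).
Expand each integrand as polynomial × e^(−2αx²) and use ∫x^(2j)·e^(−2αx²) dx = (2j−1)!!/(4α)^j · √(π/(2α)), odd powers → 0; here √(π/(2α)) = 1.8788. Differentiate with the product rule, d/dx e^(−αx²) = −2αx·e^(−αx²).
Normalization: ∫|ψ|² dx = 3.1590.
⟨x⟩ = 0.72114, ⟨x²⟩ = 1.2767 ⇒ Δx = 0.86988.
⟨p⟩ = 0.0000, ⟨p²⟩ = 1.0113 ⇒ Δp = 1.0056.
Δx·Δp = 0.87479.

0.8748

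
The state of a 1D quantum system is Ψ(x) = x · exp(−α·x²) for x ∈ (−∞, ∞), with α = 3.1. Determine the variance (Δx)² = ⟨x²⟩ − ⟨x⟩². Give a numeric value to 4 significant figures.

Compute ⟨x⟩ and ⟨x²⟩ separately, then (Δx)² = ⟨x²⟩ − ⟨x⟩².
Expand each integrand as polynomial × e^(−2αx²) and use ∫x^(2j)·e^(−2αx²) dx = (2j−1)!!/(4α)^j · √(π/(2α)), odd powers → 0; here √(π/(2α)) = 0.71183.
Normalization: ∫|Ψ|² dx = 0.057406.
⟨x⟩ = 0.0000 and ⟨x²⟩ = 0.24194.
(Δx)² = 0.24194 − (0.0000)² = 0.24194.

0.2419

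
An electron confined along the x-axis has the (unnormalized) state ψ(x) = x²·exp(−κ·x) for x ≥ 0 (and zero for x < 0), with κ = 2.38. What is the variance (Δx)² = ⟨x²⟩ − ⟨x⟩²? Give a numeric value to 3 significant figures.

Compute ⟨x⟩ and ⟨x²⟩ separately, then (Δx)² = ⟨x²⟩ − ⟨x⟩².
Every integrand reduces to terms xʲ·e^(−2κx) on [0, ∞); use ∫₀^∞ xʲ·e^(−2κx) dx = j!/(2κ)^(j+1).
Normalization: ∫|ψ|² dx = 0.0098215.
⟨x⟩ = 1.0504 and ⟨x²⟩ = 1.3241.
(Δx)² = 1.3241 − (1.0504)² = 0.22068.

0.221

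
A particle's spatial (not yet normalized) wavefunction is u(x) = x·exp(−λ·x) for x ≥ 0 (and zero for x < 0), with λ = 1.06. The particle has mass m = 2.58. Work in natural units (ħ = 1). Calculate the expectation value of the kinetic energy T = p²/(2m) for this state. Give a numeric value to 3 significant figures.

T = −(ħ²/2m) d²/dx², so ⟨T⟩ = −(ħ²/2m) ∫ u*·u'' dx / ∫|u|² dx; with m = 2.58.
Differentiate x·exp(−λ·x) with the product rule; every integrand then reduces to terms xʲ·e^(−2λx) on [0, ∞), with ∫₀^∞ xʲ·e^(−2λx) dx = j!/(2λ)^(j+1).
State is unnormalized: ∫|u|² dx = 0.20990, and ∫u*·(−ħ²/2m · u'') dx = 0.045707, so ⟨T⟩ = 0.045707 / 0.20990.
⟨T⟩ = 0.21775.

0.218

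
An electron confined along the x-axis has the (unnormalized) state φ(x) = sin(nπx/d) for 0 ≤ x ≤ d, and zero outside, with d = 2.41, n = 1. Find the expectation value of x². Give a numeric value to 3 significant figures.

⟨x²⟩ = ∫ x²·|φ|² dx / ∫|φ|² dx (integrals over the domain).
With sin²θ = (1 − cos2θ)/2 on 0 ≤ x ≤ d: ∫sin²(nπx/d) dx = d/2, ∫x·sin²(nπx/d) dx = d²/4, ∫x²·sin²(nπx/d) dx = d³·(1/6 − 1/(4n²π²)); higher powers xᵏ the same way, integrating xᵏ·cos(2nπx/d) by parts.
State is unnormalized: ∫|φ|² dx = 1.2050, and ∫φ*·x²·φ dx = 1.9784, so ⟨x²⟩ = 1.9784 / 1.2050.
⟨x²⟩ = 1.6418.

1.64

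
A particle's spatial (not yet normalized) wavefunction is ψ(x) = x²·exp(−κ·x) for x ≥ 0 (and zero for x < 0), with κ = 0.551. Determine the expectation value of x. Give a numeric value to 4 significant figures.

⟨x⟩ = ∫ x·|ψ|² dx / ∫|ψ|² dx (integrals over the domain).
Every integrand reduces to terms xʲ·e^(−2κx) on [0, ∞); use ∫₀^∞ xʲ·e^(−2κx) dx = j!/(2κ)^(j+1).
State is unnormalized: ∫|ψ|² dx = 14.767, and ∫ψ*·x·ψ dx = 67.003, so ⟨x⟩ = 67.003 / 14.767.
⟨x⟩ = 4.5372.

4.537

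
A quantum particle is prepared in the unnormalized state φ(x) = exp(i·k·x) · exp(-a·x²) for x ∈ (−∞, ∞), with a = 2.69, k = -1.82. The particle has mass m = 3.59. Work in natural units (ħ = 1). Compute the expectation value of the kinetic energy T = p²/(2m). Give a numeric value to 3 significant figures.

T = −(ħ²/2m) d²/dx², so ⟨T⟩ = −(ħ²/2m) ∫ φ*·φ'' dx / ∫|φ|² dx; with m = 3.59.
Gaussian moments: ∫x^(2j)·e^(−2ax²) dx = (2j−1)!!/(4a)^j · √(π/(2a)), odd powers integrate to 0; here √(π/(2a)) = 0.76416. Derivatives: φ′ = (ik − 2ax)·φ, φ″ = ((ik − 2ax)² − 2a)·φ; the odd-in-x pieces drop out.
State is unnormalized: ∫|φ|² dx = 0.76416, and ∫φ*·(−ħ²/2m · φ'') dx = 0.63883, so ⟨T⟩ = 0.63883 / 0.76416.
⟨T⟩ = 0.83599.

0.836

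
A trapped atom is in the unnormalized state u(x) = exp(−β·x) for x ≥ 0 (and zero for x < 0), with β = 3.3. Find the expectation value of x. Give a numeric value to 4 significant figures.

⟨x⟩ = ∫ x·|u|² dx / ∫|u|² dx (integrals over the domain).
Every integrand reduces to terms xʲ·e^(−2βx) on [0, ∞); use ∫₀^∞ xʲ·e^(−2βx) dx = j!/(2β)^(j+1).
State is unnormalized: ∫|u|² dx = 0.15152, and ∫u*·x·u dx = 0.022957, so ⟨x⟩ = 0.022957 / 0.15152.
⟨x⟩ = 0.15152.

0.1515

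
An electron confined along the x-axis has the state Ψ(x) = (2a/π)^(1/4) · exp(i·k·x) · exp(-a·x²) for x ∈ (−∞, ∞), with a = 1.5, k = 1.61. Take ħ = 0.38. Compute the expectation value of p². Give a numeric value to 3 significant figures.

p² Ψ = −ħ² d²Ψ/dx²; ⟨p²⟩ = −ħ² ∫ Ψ*·Ψ'' dx.
Gaussian moments: ∫x^(2j)·e^(−2ax²) dx = (2j−1)!!/(4a)^j · √(π/(2a)), odd powers integrate to 0; here √(π/(2a)) = 1.0233. Derivatives: Ψ′ = (ik − 2ax)·Ψ, Ψ″ = ((ik − 2ax)² − 2a)·Ψ; the odd-in-x pieces drop out.
⟨p²⟩ = 0.59090.

0.591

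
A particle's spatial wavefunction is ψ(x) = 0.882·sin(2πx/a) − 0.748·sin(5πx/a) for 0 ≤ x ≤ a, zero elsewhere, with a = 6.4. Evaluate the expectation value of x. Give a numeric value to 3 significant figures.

3.32

⟨x⟩ = ∫ x·|ψ|² dx / ∫|ψ|² dx (integrals over the domain).
On 0 ≤ x ≤ a (j ≠ l): ∫sin²(jπx/a) dx = a/2, ∫sin(jπx/a)·sin(lπx/a) dx = 0; diagonal moments ∫x·sin²(jπx/a) dx = a²/4, ∫x²·sin²(jπx/a) dx = a³·(1/6 − 1/(4j²π²)); cross terms ∫x·sin(jπx/a)·sin(lπx/a) dx = 0 for j + l even and −4jla²/(π²(j² − l²)²) for j + l odd, ∫x²·sin(jπx/a)·sin(lπx/a) dx = (−1)^(j+l)·4jla³/(π²(j² − l²)²); higher powers the same way via product-to-sum and parts.
State is unnormalized: ∫|ψ|² dx = 4.2798, and ∫ψ*·x·ψ dx = 14.192, so ⟨x⟩ = 14.192 / 4.2798.
⟨x⟩ = 3.3161.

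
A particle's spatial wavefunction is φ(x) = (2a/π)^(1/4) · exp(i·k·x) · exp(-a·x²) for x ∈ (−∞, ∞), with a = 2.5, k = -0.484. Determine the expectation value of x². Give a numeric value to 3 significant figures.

0.100

⟨x²⟩ = ∫ x²·|φ|² dx (integrals over the domain).
Gaussian moments: ∫x^(2j)·e^(−2ax²) dx = (2j−1)!!/(4a)^j · √(π/(2a)), odd powers integrate to 0; here √(π/(2a)) = 0.79267.
⟨x²⟩ = 0.10000.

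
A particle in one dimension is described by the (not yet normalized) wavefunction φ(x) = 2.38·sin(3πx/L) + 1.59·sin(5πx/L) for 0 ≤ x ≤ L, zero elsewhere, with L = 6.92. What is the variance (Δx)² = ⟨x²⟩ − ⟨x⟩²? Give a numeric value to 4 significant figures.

5.875

Compute ⟨x⟩ and ⟨x²⟩ separately, then (Δx)² = ⟨x²⟩ − ⟨x⟩².
On 0 ≤ x ≤ L (j ≠ l): ∫sin²(jπx/L) dx = L/2, ∫sin(jπx/L)·sin(lπx/L) dx = 0; diagonal moments ∫x·sin²(jπx/L) dx = L²/4, ∫x²·sin²(jπx/L) dx = L³·(1/6 − 1/(4j²π²)); cross terms ∫x·sin(jπx/L)·sin(lπx/L) dx = 0 for j + l even and −4jlL²/(π²(j² − l²)²) for j + l odd, ∫x²·sin(jπx/L)·sin(lπx/L) dx = (−1)^(j+l)·4jlL³/(π²(j² − l²)²); higher powers the same way via product-to-sum and parts.
Normalization: ∫|φ|² dx = 28.346.
⟨x⟩ = 3.4600 and ⟨x²⟩ = 17.847.
(Δx)² = 17.847 − (3.4600)² = 5.8753.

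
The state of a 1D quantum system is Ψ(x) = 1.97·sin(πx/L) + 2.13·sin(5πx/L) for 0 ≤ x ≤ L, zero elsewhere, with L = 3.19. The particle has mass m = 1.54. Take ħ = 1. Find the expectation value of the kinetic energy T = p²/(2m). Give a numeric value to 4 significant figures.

T = −(ħ²/2m) d²/dx², so ⟨T⟩ = −(ħ²/2m) ∫ Ψ*·Ψ'' dx / ∫|Ψ|² dx; with m = 1.54.
d²/dx² sin(jπx/L) = −(jπ/L)²·sin(jπx/L); on 0 ≤ x ≤ L, ∫sin²(jπx/L) dx = L/2 and ∫sin(jπx/L)·sin(lπx/L) dx = 0 for j ≠ l, so only diagonal terms survive in ∫|Ψ|² and ∫Ψ·Ψ″; ∫Ψ·Ψ′ dx = [Ψ²/2] between the walls = 0.
State is unnormalized: ∫|Ψ|² dx = 13.426, and ∫Ψ*·(−ħ²/2m · Ψ'') dx = 58.917, so ⟨T⟩ = 58.917 / 13.426.
⟨T⟩ = 4.3881.

4.388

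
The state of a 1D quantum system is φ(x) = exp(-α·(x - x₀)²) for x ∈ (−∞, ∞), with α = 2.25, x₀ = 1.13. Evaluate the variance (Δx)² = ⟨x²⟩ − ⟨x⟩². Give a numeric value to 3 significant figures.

0.111

Compute ⟨x⟩ and ⟨x²⟩ separately, then (Δx)² = ⟨x²⟩ − ⟨x⟩².
Gaussian moments (u = x − x₀): ∫u^(2j)·e^(−2αu²) du = (2j−1)!!/(4α)^j · √(π/(2α)), odd powers integrate to 0; here √(π/(2α)) = 0.83554.
Normalization: ∫|φ|² dx = 0.83554.
⟨x⟩ = 1.1300 and ⟨x²⟩ = 1.3880.
(Δx)² = 1.3880 − (1.1300)² = 0.11111.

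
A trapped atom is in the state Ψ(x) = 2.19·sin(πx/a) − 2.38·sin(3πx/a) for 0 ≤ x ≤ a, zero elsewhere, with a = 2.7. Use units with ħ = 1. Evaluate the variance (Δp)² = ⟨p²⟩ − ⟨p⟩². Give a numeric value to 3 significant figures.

Compute ⟨p⟩ and ⟨p²⟩ separately; (Δp)² = ⟨p²⟩ − ⟨p⟩².
d²/dx² sin(jπx/a) = −(jπ/a)²·sin(jπx/a); on 0 ≤ x ≤ a, ∫sin²(jπx/a) dx = a/2 and ∫sin(jπx/a)·sin(lπx/a) dx = 0 for j ≠ l, so only diagonal terms survive in ∫|Ψ|² and ∫Ψ·Ψ″; ∫Ψ·Ψ′ dx = [Ψ²/2] between the walls = 0.
Normalization: ∫|Ψ|² dx = 14.122.
⟨p⟩ = 0.0000 and ⟨p²⟩ = 7.2188.
(Δp)² = 7.2188 − (0.0000)² = 7.2188.

7.22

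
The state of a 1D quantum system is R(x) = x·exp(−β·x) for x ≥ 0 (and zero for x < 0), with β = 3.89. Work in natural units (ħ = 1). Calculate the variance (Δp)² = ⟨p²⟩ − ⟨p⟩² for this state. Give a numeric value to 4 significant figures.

15.13

Compute ⟨p⟩ and ⟨p²⟩ separately; (Δp)² = ⟨p²⟩ − ⟨p⟩².
Differentiate x·exp(−β·x) with the product rule; every integrand then reduces to terms xʲ·e^(−2βx) on [0, ∞), with ∫₀^∞ xʲ·e^(−2βx) dx = j!/(2β)^(j+1).
Normalization: ∫|R|² dx = 0.0042471.
⟨p⟩ = 0.0000 and ⟨p²⟩ = 15.132.
(Δp)² = 15.132 − (0.0000)² = 15.132.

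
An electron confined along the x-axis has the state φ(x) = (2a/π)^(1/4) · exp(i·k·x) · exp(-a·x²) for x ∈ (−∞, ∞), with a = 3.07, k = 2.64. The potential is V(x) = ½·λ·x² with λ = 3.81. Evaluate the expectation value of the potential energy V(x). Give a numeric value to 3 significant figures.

0.155

⟨V⟩ = ∫ V(x)·|φ|² dx.
Gaussian moments: ∫x^(2j)·e^(−2ax²) dx = (2j−1)!!/(4a)^j · √(π/(2a)), odd powers integrate to 0; here √(π/(2a)) = 0.71530.
⟨V⟩ = 0.15513.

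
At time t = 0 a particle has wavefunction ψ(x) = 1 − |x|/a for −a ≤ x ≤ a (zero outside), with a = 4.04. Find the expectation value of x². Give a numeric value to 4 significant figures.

⟨x²⟩ = ∫ x²·|ψ|² dx / ∫|ψ|² dx (integrals over the domain).
ψ is even, so ∫ over [−a, a] = 2∫₀ᵃ with ψ = 1 − x/a there: ∫₀ᵃ (1 − x/a)² dx = a/3, ∫₀ᵃ x²(1 − x/a)² dx = a³/30, ∫₀ᵃ x⁴(1 − x/a)² dx = a⁵/105.
State is unnormalized: ∫|ψ|² dx = 2.6933, and ∫ψ*·x²·ψ dx = 4.3960, so ⟨x²⟩ = 4.3960 / 2.6933.
⟨x²⟩ = 1.6322.

1.632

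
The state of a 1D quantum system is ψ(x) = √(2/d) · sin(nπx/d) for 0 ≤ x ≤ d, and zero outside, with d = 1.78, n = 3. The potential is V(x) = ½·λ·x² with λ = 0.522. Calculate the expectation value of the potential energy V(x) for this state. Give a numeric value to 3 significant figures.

⟨V⟩ = ∫ V(x)·|ψ|² dx.
With sin²θ = (1 − cos2θ)/2 on 0 ≤ x ≤ d: ∫sin²(nπx/d) dx = d/2, ∫x·sin²(nπx/d) dx = d²/4, ∫x²·sin²(nπx/d) dx = d³·(1/6 − 1/(4n²π²)); higher powers xᵏ the same way, integrating xᵏ·cos(2nπx/d) by parts.
⟨V⟩ = 0.27100.

0.271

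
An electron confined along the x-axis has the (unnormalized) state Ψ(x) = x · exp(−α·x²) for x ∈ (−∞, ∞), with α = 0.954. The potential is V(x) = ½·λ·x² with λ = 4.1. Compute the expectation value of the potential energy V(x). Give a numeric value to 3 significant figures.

⟨V⟩ = ∫ V(x)·|Ψ|² dx / ∫|Ψ|² dx.
Expand each integrand as polynomial × e^(−2αx²) and use ∫x^(2j)·e^(−2αx²) dx = (2j−1)!!/(4α)^j · √(π/(2α)), odd powers → 0; here √(π/(2α)) = 1.2832.
State is unnormalized: ∫|Ψ|² dx = 0.33626, and ∫Ψ*·V(x)·Ψ dx = 0.54193, so ⟨V⟩ = 0.54193 / 0.33626.
⟨V⟩ = 1.6116.

1.61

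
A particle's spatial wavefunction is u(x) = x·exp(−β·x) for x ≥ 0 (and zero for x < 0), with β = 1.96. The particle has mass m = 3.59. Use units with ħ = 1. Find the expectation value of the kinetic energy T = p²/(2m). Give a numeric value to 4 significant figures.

0.5350

T = −(ħ²/2m) d²/dx², so ⟨T⟩ = −(ħ²/2m) ∫ u*·u'' dx / ∫|u|² dx; with m = 3.59.
Differentiate x·exp(−β·x) with the product rule; every integrand then reduces to terms xʲ·e^(−2βx) on [0, ∞), with ∫₀^∞ xʲ·e^(−2βx) dx = j!/(2β)^(j+1).
State is unnormalized: ∫|u|² dx = 0.033203, and ∫u*·(−ħ²/2m · u'') dx = 0.017765, so ⟨T⟩ = 0.017765 / 0.033203.
⟨T⟩ = 0.53504.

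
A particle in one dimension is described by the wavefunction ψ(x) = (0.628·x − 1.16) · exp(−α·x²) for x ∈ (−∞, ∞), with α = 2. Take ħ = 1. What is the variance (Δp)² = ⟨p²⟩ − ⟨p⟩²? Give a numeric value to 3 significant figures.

2.14

Compute ⟨p⟩ and ⟨p²⟩ separately; (Δp)² = ⟨p²⟩ − ⟨p⟩².
Expand each integrand as polynomial × e^(−2αx²) and use ∫x^(2j)·e^(−2αx²) dx = (2j−1)!!/(4α)^j · √(π/(2α)), odd powers → 0; here √(π/(2α)) = 0.88623. Differentiate with the product rule, d/dx e^(−αx²) = −2αx·e^(−αx²).
Normalization: ∫|ψ|² dx = 1.2362.
⟨p⟩ = 0.0000 and ⟨p²⟩ = 2.1414.
(Δp)² = 2.1414 − (0.0000)² = 2.1414.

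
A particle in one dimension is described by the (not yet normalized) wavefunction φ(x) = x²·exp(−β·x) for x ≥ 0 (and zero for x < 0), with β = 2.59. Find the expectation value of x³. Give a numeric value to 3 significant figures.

1.51

⟨x³⟩ = ∫ x³·|φ|² dx / ∫|φ|² dx (integrals over the domain).
Every integrand reduces to terms xʲ·e^(−2βx) on [0, ∞); use ∫₀^∞ xʲ·e^(−2βx) dx = j!/(2β)^(j+1).
State is unnormalized: ∫|φ|² dx = 0.0064352, and ∫φ*·x³·φ dx = 0.0097228, so ⟨x³⟩ = 0.0097228 / 0.0064352.
⟨x³⟩ = 1.5109.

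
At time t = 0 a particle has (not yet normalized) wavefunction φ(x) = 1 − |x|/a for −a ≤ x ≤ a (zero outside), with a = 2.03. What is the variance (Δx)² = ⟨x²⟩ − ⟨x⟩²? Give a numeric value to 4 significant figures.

0.4121

Compute ⟨x⟩ and ⟨x²⟩ separately, then (Δx)² = ⟨x²⟩ − ⟨x⟩².
φ is even, so ∫ over [−a, a] = 2∫₀ᵃ with φ = 1 − x/a there: ∫₀ᵃ (1 − x/a)² dx = a/3, ∫₀ᵃ x²(1 − x/a)² dx = a³/30, ∫₀ᵃ x⁴(1 − x/a)² dx = a⁵/105.
Normalization: ∫|φ|² dx = 1.3533.
⟨x⟩ = 0.0000 and ⟨x²⟩ = 0.41209.
(Δx)² = 0.41209 − (0.0000)² = 0.41209.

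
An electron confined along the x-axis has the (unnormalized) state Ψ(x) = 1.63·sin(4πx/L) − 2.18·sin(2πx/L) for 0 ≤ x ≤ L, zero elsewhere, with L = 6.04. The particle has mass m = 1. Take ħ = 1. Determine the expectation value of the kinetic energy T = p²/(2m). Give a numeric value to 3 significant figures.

1.12

T = −(ħ²/2m) d²/dx², so ⟨T⟩ = −(ħ²/2m) ∫ Ψ*·Ψ'' dx / ∫|Ψ|² dx; with m = 1.
d²/dx² sin(jπx/L) = −(jπ/L)²·sin(jπx/L); on 0 ≤ x ≤ L, ∫sin²(jπx/L) dx = L/2 and ∫sin(jπx/L)·sin(lπx/L) dx = 0 for j ≠ l, so only diagonal terms survive in ∫|Ψ|² and ∫Ψ·Ψ″; ∫Ψ·Ψ′ dx = [Ψ²/2] between the walls = 0.
State is unnormalized: ∫|Ψ|² dx = 22.376, and ∫Ψ*·(−ħ²/2m · Ψ'') dx = 25.132, so ⟨T⟩ = 25.132 / 22.376.
⟨T⟩ = 1.1231.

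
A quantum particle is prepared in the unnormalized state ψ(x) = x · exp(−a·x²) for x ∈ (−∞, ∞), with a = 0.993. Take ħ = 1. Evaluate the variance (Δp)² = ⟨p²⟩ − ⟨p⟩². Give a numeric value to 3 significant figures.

Compute ⟨p⟩ and ⟨p²⟩ separately; (Δp)² = ⟨p²⟩ − ⟨p⟩².
Expand each integrand as polynomial × e^(−2ax²) and use ∫x^(2j)·e^(−2ax²) dx = (2j−1)!!/(4a)^j · √(π/(2a)), odd powers → 0; here √(π/(2a)) = 1.2577. Differentiate with the product rule, d/dx e^(−ax²) = −2ax·e^(−ax²).
Normalization: ∫|ψ|² dx = 0.31665.
⟨p⟩ = 0.0000 and ⟨p²⟩ = 2.9790.
(Δp)² = 2.9790 − (0.0000)² = 2.9790.

2.98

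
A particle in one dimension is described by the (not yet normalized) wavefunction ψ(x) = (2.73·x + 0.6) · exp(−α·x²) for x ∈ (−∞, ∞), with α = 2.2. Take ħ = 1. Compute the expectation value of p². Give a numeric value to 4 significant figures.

p² ψ = −ħ² d²ψ/dx²; ⟨p²⟩ = −ħ² ∫ ψ*·ψ'' dx / ∫|ψ|² dx.
Expand each integrand as polynomial × e^(−2αx²) and use ∫x^(2j)·e^(−2αx²) dx = (2j−1)!!/(4α)^j · √(π/(2α)), odd powers → 0; here √(π/(2α)) = 0.84498. Differentiate with the product rule, d/dx e^(−αx²) = −2αx·e^(−αx²).
State is unnormalized: ∫|ψ|² dx = 1.0198, and ∫ψ*·(−ħ² ψ'') dx = 5.3924, so ⟨p²⟩ = 5.3924 / 1.0198.
⟨p²⟩ = 5.2876.

5.288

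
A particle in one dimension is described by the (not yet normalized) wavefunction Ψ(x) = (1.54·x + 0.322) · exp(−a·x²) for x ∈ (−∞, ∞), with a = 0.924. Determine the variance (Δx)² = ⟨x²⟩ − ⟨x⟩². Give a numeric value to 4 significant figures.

0.6068

Compute ⟨x⟩ and ⟨x²⟩ separately, then (Δx)² = ⟨x²⟩ − ⟨x⟩².
Expand each integrand as polynomial × e^(−2ax²) and use ∫x^(2j)·e^(−2ax²) dx = (2j−1)!!/(4a)^j · √(π/(2a)), odd powers → 0; here √(π/(2a)) = 1.3038.
Normalization: ∫|Ψ|² dx = 0.97182.
⟨x⟩ = 0.36001 and ⟨x²⟩ = 0.73641.
(Δx)² = 0.73641 − (0.36001)² = 0.60681.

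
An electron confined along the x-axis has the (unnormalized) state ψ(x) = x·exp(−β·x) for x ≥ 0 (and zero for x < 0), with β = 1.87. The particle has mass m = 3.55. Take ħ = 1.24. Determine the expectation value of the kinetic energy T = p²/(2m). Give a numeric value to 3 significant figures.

T = −(ħ²/2m) d²/dx², so ⟨T⟩ = −(ħ²/2m) ∫ ψ*·ψ'' dx / ∫|ψ|² dx; with m = 3.55.
Differentiate x·exp(−β·x) with the product rule; every integrand then reduces to terms xʲ·e^(−2βx) on [0, ∞), with ∫₀^∞ xʲ·e^(−2βx) dx = j!/(2β)^(j+1).
State is unnormalized: ∫|ψ|² dx = 0.038231, and ∫ψ*·(−ħ²/2m · ψ'') dx = 0.028952, so ⟨T⟩ = 0.028952 / 0.038231.
⟨T⟩ = 0.75730.

0.757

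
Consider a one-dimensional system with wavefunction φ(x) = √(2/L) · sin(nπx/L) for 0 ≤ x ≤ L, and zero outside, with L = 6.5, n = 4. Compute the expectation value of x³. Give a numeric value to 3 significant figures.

67.4

⟨x³⟩ = ∫ x³·|φ|² dx (integrals over the domain).
With sin²θ = (1 − cos2θ)/2 on 0 ≤ x ≤ L: ∫sin²(nπx/L) dx = L/2, ∫x·sin²(nπx/L) dx = L²/4, ∫x²·sin²(nπx/L) dx = L³·(1/6 − 1/(4n²π²)); higher powers xᵏ the same way, integrating xᵏ·cos(2nπx/L) by parts.
⟨x³⟩ = 67.352.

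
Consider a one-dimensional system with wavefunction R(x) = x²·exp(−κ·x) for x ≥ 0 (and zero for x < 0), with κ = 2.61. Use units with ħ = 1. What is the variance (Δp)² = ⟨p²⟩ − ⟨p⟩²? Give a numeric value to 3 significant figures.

2.27

Compute ⟨p⟩ and ⟨p²⟩ separately; (Δp)² = ⟨p²⟩ − ⟨p⟩².
Differentiate x²·exp(−κ·x) with the product rule; every integrand then reduces to terms xʲ·e^(−2κx) on [0, ∞), with ∫₀^∞ xʲ·e^(−2κx) dx = j!/(2κ)^(j+1).
Normalization: ∫|R|² dx = 0.0061924.
⟨p⟩ = 0.0000 and ⟨p²⟩ = 2.2707.
(Δp)² = 2.2707 − (0.0000)² = 2.2707.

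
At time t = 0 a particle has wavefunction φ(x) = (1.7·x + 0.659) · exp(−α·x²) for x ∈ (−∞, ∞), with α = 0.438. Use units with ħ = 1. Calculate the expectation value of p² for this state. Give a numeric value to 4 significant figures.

1.131

p² φ = −ħ² d²φ/dx²; ⟨p²⟩ = −ħ² ∫ φ*·φ'' dx / ∫|φ|² dx.
Expand each integrand as polynomial × e^(−2αx²) and use ∫x^(2j)·e^(−2αx²) dx = (2j−1)!!/(4α)^j · √(π/(2α)), odd powers → 0; here √(π/(2α)) = 1.8938. Differentiate with the product rule, d/dx e^(−αx²) = −2αx·e^(−αx²).
State is unnormalized: ∫|φ|² dx = 3.9462, and ∫φ*·(−ħ² φ'') dx = 4.4649, so ⟨p²⟩ = 4.4649 / 3.9462.
⟨p²⟩ = 1.1314.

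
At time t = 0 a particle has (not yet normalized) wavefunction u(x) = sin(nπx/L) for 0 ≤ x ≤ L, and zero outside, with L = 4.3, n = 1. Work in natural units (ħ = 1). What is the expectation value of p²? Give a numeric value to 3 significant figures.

0.534

p² u = −ħ² d²u/dx²; ⟨p²⟩ = −ħ² ∫ u*·u'' dx / ∫|u|² dx.
d/dx sin(nπx/L) = (nπ/L)·cos(nπx/L) and d²/dx² sin(nπx/L) = −(nπ/L)²·sin(nπx/L); on 0 ≤ x ≤ L, ∫sin²(nπx/L) dx = L/2 and ∫sin(nπx/L)·cos(nπx/L) dx = 0.
State is unnormalized: ∫|u|² dx = 2.1500, and ∫u*·(−ħ² u'') dx = 1.1476, so ⟨p²⟩ = 1.1476 / 2.1500.
⟨p²⟩ = 0.53378.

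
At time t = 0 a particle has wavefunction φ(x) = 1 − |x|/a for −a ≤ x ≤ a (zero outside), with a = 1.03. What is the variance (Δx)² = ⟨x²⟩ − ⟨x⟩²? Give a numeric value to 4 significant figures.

0.1061

Compute ⟨x⟩ and ⟨x²⟩ separately, then (Δx)² = ⟨x²⟩ − ⟨x⟩².
φ is even, so ∫ over [−a, a] = 2∫₀ᵃ with φ = 1 − x/a there: ∫₀ᵃ (1 − x/a)² dx = a/3, ∫₀ᵃ x²(1 − x/a)² dx = a³/30, ∫₀ᵃ x⁴(1 − x/a)² dx = a⁵/105.
Normalization: ∫|φ|² dx = 0.68667.
⟨x⟩ = 0.0000 and ⟨x²⟩ = 0.10609.
(Δx)² = 0.10609 − (0.0000)² = 0.10609.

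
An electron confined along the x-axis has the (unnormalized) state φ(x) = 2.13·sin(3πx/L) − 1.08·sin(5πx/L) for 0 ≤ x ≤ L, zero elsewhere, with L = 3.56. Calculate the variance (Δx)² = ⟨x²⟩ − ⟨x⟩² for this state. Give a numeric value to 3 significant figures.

0.509

Compute ⟨x⟩ and ⟨x²⟩ separately, then (Δx)² = ⟨x²⟩ − ⟨x⟩².
On 0 ≤ x ≤ L (j ≠ l): ∫sin²(jπx/L) dx = L/2, ∫sin(jπx/L)·sin(lπx/L) dx = 0; diagonal moments ∫x·sin²(jπx/L) dx = L²/4, ∫x²·sin²(jπx/L) dx = L³·(1/6 − 1/(4j²π²)); cross terms ∫x·sin(jπx/L)·sin(lπx/L) dx = 0 for j + l even and −4jlL²/(π²(j² − l²)²) for j + l odd, ∫x²·sin(jπx/L)·sin(lπx/L) dx = (−1)^(j+l)·4jlL³/(π²(j² − l²)²); higher powers the same way via product-to-sum and parts.
Normalization: ∫|φ|² dx = 10.152.
⟨x⟩ = 1.7800 and ⟨x²⟩ = 3.6770.
(Δx)² = 3.6770 − (1.7800)² = 0.50857.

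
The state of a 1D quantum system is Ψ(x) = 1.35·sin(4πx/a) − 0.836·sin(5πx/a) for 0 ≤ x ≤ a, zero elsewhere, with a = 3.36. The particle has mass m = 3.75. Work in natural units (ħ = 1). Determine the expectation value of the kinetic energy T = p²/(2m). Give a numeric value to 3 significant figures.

T = −(ħ²/2m) d²/dx², so ⟨T⟩ = −(ħ²/2m) ∫ Ψ*·Ψ'' dx / ∫|Ψ|² dx; with m = 3.75.
d²/dx² sin(jπx/a) = −(jπ/a)²·sin(jπx/a); on 0 ≤ x ≤ a, ∫sin²(jπx/a) dx = a/2 and ∫sin(jπx/a)·sin(lπx/a) dx = 0 for j ≠ l, so only diagonal terms survive in ∫|Ψ|² and ∫Ψ·Ψ″; ∫Ψ·Ψ′ dx = [Ψ²/2] between the walls = 0.
State is unnormalized: ∫|Ψ|² dx = 4.2359, and ∫Ψ*·(−ħ²/2m · Ψ'') dx = 9.1318, so ⟨T⟩ = 9.1318 / 4.2359.
⟨T⟩ = 2.1558.

2.16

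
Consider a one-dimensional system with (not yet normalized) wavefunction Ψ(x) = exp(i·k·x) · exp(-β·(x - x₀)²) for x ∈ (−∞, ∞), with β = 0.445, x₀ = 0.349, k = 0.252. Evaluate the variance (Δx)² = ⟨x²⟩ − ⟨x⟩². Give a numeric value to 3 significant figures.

0.562

Compute ⟨x⟩ and ⟨x²⟩ separately, then (Δx)² = ⟨x²⟩ − ⟨x⟩².
Gaussian moments (u = x − x₀): ∫u^(2j)·e^(−2βu²) du = (2j−1)!!/(4β)^j · √(π/(2β)), odd powers integrate to 0; here √(π/(2β)) = 1.8788.
Normalization: ∫|Ψ|² dx = 1.8788.
⟨x⟩ = 0.34900 and ⟨x²⟩ = 0.68360.
(Δx)² = 0.68360 − (0.34900)² = 0.56180.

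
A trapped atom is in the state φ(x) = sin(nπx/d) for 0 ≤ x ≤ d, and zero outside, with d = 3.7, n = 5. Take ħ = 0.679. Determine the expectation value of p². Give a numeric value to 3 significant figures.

p² φ = −ħ² d²φ/dx²; ⟨p²⟩ = −ħ² ∫ φ*·φ'' dx / ∫|φ|² dx.
d/dx sin(nπx/d) = (nπ/d)·cos(nπx/d) and d²/dx² sin(nπx/d) = −(nπ/d)²·sin(nπx/d); on 0 ≤ x ≤ d, ∫sin²(nπx/d) dx = d/2 and ∫sin(nπx/d)·cos(nπx/d) dx = 0.
State is unnormalized: ∫|φ|² dx = 1.8500, and ∫φ*·(−ħ² φ'') dx = 15.373, so ⟨p²⟩ = 15.373 / 1.8500.
⟨p²⟩ = 8.3095.

8.31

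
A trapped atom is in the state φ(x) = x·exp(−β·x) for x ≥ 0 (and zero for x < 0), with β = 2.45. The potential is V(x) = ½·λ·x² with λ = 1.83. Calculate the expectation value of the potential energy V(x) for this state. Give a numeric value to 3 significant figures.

0.457

⟨V⟩ = ∫ V(x)·|φ|² dx / ∫|φ|² dx.
Every integrand reduces to terms xʲ·e^(−2βx) on [0, ∞); use ∫₀^∞ xʲ·e^(−2βx) dx = j!/(2β)^(j+1).
State is unnormalized: ∫|φ|² dx = 0.017000, and ∫φ*·V(x)·φ dx = 0.0077741, so ⟨V⟩ = 0.0077741 / 0.017000.
⟨V⟩ = 0.45731.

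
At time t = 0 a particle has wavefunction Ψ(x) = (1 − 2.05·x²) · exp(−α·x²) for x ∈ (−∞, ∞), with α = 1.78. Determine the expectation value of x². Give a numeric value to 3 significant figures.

⟨x²⟩ = ∫ x²·|Ψ|² dx / ∫|Ψ|² dx (integrals over the domain).
Expand each integrand as polynomial × e^(−2αx²) and use ∫x^(2j)·e^(−2αx²) dx = (2j−1)!!/(4α)^j · √(π/(2α)), odd powers → 0; here √(π/(2α)) = 0.93940.
State is unnormalized: ∫|Ψ|² dx = 0.63208, and ∫Ψ*·x²·Ψ dx = 0.068074, so ⟨x²⟩ = 0.068074 / 0.63208.
⟨x²⟩ = 0.10770.

0.108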